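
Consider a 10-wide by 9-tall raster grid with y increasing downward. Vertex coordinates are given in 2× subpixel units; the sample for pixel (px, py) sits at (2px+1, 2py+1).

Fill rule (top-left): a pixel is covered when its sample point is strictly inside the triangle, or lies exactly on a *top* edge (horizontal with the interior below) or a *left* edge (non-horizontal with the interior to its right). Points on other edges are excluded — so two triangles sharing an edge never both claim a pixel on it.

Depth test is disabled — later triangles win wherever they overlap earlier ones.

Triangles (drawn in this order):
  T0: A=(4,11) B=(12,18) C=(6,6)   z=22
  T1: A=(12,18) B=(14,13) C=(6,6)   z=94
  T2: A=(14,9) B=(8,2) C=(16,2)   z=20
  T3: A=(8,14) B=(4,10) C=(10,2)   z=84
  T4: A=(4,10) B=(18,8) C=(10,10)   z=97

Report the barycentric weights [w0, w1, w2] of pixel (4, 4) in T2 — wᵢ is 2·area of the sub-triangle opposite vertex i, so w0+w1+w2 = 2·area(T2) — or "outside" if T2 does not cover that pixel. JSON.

T0:
  2·area = 54  (B↔C swapped to make it positive)
  edge (4, 11)→(6, 6): d=(2,-5) top-left  bias=+0
  edge (6, 6)→(12, 18): d=(6,12) right/bottom  bias=-1
  edge (12, 18)→(4, 11): d=(-8,-7) top-left  bias=+0
    (2,4)@(5, 9): e=[1,30,23] → #
    (3,4)@(7, 9): e=[11,6,37] → #
    (4,4)@(9, 9): e=[21,-18,51] → ·
    (2,5)@(5, 11): e=[5,42,7] → #
    (4,5)@(9, 11): e=[25,-6,35] → ·
    (2,6)@(5, 13): e=[9,54,-9] → ·
    (3,6)@(7, 13): e=[19,30,5] → #
    (4,6)@(9, 13): e=[29,6,19] → #
    (5,6)@(11, 13): e=[39,-18,33] → ·
    (3,7)@(7, 15): e=[23,42,-11] → ·
    (4,7)@(9, 15): e=[33,18,3] → #
    (5,7)@(11, 15): e=[43,-6,17] → ·
  covered (8 px):
    · · · · · · · · · ·
    · · · · · · · · · ·
    · · · · · · · · · ·
    · · · · · · · · · ·
    · · # # · · · · · ·
    · · # # · · · · · ·
    · · · # # · · · · ·
    · · · · # · · · · ·
    · · · · · # · · · ·
T1:
  2·area = 54  (B↔C swapped to make it positive)
  edge (12, 18)→(6, 6): d=(-6,-12) top-left  bias=+0
  edge (6, 6)→(14, 13): d=(8,7) right/bottom  bias=-1
  edge (14, 13)→(12, 18): d=(-2,5) right/bottom  bias=-1
    (3,3)@(7, 7): e=[6,1,47] → #
    (4,3)@(9, 7): e=[30,-13,37] → ·
    (3,4)@(7, 9): e=[-6,17,43] → ·
    (4,4)@(9, 9): e=[18,3,33] → #
    (5,4)@(11, 9): e=[42,-11,23] → ·
    (4,5)@(9, 11): e=[6,19,29] → #
    (5,5)@(11, 11): e=[30,5,19] → #
    (6,5)@(13, 11): e=[54,-9,9] → ·
    (4,6)@(9, 13): e=[-6,35,25] → ·
    (5,6)@(11, 13): e=[18,21,15] → #
    (6,6)@(13, 13): e=[42,7,5] → #
    (7,6)@(15, 13): e=[66,-7,-5] → ·
  covered (8 px):
    · · · · · · · · · ·
    · · · · · · · · · ·
    · · · · · · · · · ·
    · · · # · · · · · ·
    · · · · # · · · · ·
    · · · · # # · · · ·
    · · · · · # # · · ·
    · · · · · # # · · ·
    · · · · · · · · · ·
T2:
  2·area = 56
  edge (14, 9)→(8, 2): d=(-6,-7) top-left  bias=+0
  edge (8, 2)→(16, 2): d=(8,0) top-left  bias=+0
  edge (16, 2)→(14, 9): d=(-2,7) right/bottom  bias=-1
    (4,1)@(9, 3): e=[1,8,47] → #
    (5,1)@(11, 3): e=[15,8,33] → #
    (6,1)@(13, 3): e=[29,8,19] → #
    (7,1)@(15, 3): e=[43,8,5] → #
    (8,1)@(17, 3): e=[57,8,-9] → ·
    (4,2)@(9, 5): e=[-11,24,43] → ·
    (5,2)@(11, 5): e=[3,24,29] → #
    (8,2)@(17, 5): e=[45,24,-13] → ·
    (5,3)@(11, 7): e=[-9,40,25] → ·
    (6,3)@(13, 7): e=[5,40,11] → #
    (7,3)@(15, 7): e=[19,40,-3] → ·
    (6,4)@(13, 9): e=[-7,56,7] → ·
  covered (8 px):
    · · · · · · · · · ·
    · · · · # # # # · ·
    · · · · · # # # · ·
    · · · · · · # · · ·
    · · · · · · · · · ·
    · · · · · · · · · ·
    · · · · · · · · · ·
    · · · · · · · · · ·
    · · · · · · · · · ·
T3:
  2·area = 56
  edge (8, 14)→(4, 10): d=(-4,-4) top-left  bias=+0
  edge (4, 10)→(10, 2): d=(6,-8) top-left  bias=+0
  edge (10, 2)→(8, 14): d=(-2,12) right/bottom  bias=-1
    (4,2)@(9, 5): e=[40,10,6] → #
    (5,2)@(11, 5): e=[48,26,-18] → ·
    (0,3)@(1, 7): e=[0,-42,98] → ·  [on edge]
    (3,3)@(7, 7): e=[24,6,26] → #
    (5,3)@(11, 7): e=[40,38,-22] → ·
    (1,4)@(3, 9): e=[0,-14,70] → ·  [on edge]
    (2,4)@(5, 9): e=[8,2,46] → #
    (4,4)@(9, 9): e=[24,34,-2] → ·
    (2,5)@(5, 11): e=[0,14,42] → #  [on edge]
    (4,5)@(9, 11): e=[16,46,-6] → ·
    (2,6)@(5, 13): e=[-8,26,38] → ·
    (3,6)@(7, 13): e=[0,42,14] → #  [on edge]
    (4,7)@(9, 15): e=[0,70,-14] → ·  [on edge]
    (5,8)@(11, 17): e=[0,98,-42] → ·  [on edge]
  covered (8 px):
    · · · · · · · · · ·
    · · · · · · · · · ·
    · · · · # · · · · ·
    · · · # # · · · · ·
    · · # # · · · · · ·
    · · # # · · · · · ·
    · · · # · · · · · ·
    · · · · · · · · · ·
    · · · · · · · · · ·
T4:
  2·area = 12
  edge (4, 10)→(18, 8): d=(14,-2) top-left  bias=+0
  edge (18, 8)→(10, 10): d=(-8,2) right/bottom  bias=-1
  edge (10, 10)→(4, 10): d=(-6,0) right/bottom  bias=-1
    (5,4)@(11, 9): e=[0,6,6] → #  [on edge]
    (6,4)@(13, 9): e=[4,2,6] → #
    (7,4)@(15, 9): e=[8,-2,6] → ·
    (5,5)@(11, 11): e=[28,-10,-6] → ·
    (6,5)@(13, 11): e=[32,-14,-6] → ·
  covered (2 px):
    · · · · · · · · · ·
    · · · · · · · · · ·
    · · · · · · · · · ·
    · · · · · · · · · ·
    · · · · · # # · · ·
    · · · · · · · · · ·
    · · · · · · · · · ·
    · · · · · · · · · ·
    · · · · · · · · · ·

Result: "outside"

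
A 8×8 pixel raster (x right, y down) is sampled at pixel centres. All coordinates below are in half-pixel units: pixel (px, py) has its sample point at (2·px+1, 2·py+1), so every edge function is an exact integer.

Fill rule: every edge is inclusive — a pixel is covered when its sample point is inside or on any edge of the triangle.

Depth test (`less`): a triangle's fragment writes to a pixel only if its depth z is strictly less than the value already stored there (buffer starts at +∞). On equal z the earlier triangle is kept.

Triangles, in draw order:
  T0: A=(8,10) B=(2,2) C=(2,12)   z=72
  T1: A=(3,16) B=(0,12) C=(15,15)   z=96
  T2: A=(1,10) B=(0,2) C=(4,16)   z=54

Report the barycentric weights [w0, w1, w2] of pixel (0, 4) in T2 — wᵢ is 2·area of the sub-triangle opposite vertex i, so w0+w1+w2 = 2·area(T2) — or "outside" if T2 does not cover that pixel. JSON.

T0:
  2·area = 60  (B↔C swapped to make it positive)
  edge (8, 10)→(2, 12): d=(-6,2) inclusive
  edge (2, 12)→(2, 2): d=(0,-10) inclusive
  edge (2, 2)→(8, 10): d=(6,8) inclusive
    (1,2)@(3, 5): e=[40,10,10] → #
    (2,2)@(5, 5): e=[36,30,-6] → ·
    (1,3)@(3, 7): e=[28,10,22] → #
    (2,3)@(5, 7): e=[24,30,6] → #
    (3,3)@(7, 7): e=[20,50,-10] → ·
    (1,4)@(3, 9): e=[16,10,34] → #
    (3,4)@(7, 9): e=[8,50,2] → #
    (4,4)@(9, 9): e=[4,70,-14] → ·
    (5,4)@(11, 9): e=[0,90,-30] → ·  [on edge]
    (1,5)@(3, 11): e=[4,10,46] → #
    (2,5)@(5, 11): e=[0,30,30] → #  [on edge]
    (3,5)@(7, 11): e=[-4,50,14] → ·
  covered (8 px):
    · · · · · · · ·
    · · · · · · · ·
    · # · · · · · ·
    · # # · · · · ·
    · # # # · · · ·
    · # # · · · · ·
    · · · · · · · ·
    · · · · · · · ·
T1:
  2·area = 51
  edge (3, 16)→(0, 12): d=(-3,-4) inclusive
  edge (0, 12)→(15, 15): d=(15,3) inclusive
  edge (15, 15)→(3, 16): d=(-12,1) inclusive
    (0,6)@(1, 13): e=[1,12,38] → #
    (1,6)@(3, 13): e=[9,6,36] → #
    (2,6)@(5, 13): e=[17,0,34] → #  [on edge]
    (3,6)@(7, 13): e=[25,-6,32] → ·
    (0,7)@(1, 15): e=[-5,42,14] → ·
    (1,7)@(3, 15): e=[3,36,12] → #
    (3,7)@(7, 15): e=[19,24,8] → #
    (4,7)@(9, 15): e=[27,18,6] → #
    (5,7)@(11, 15): e=[35,12,4] → #
    (6,7)@(13, 15): e=[43,6,2] → #
    (7,7)@(15, 15): e=[51,0,0] → #  [on edge]
  covered (10 px):
    · · · · · · · ·
    · · · · · · · ·
    · · · · · · · ·
    · · · · · · · ·
    · · · · · · · ·
    · · · · · · · ·
    # # # · · · · ·
    · # # # # # # #
T2:
  2·area = 18
  edge (1, 10)→(0, 2): d=(-1,-8) inclusive
  edge (0, 2)→(4, 16): d=(4,14) inclusive
  edge (4, 16)→(1, 10): d=(-3,-6) inclusive
    (0,3)@(1, 7): e=[3,6,9] → #
    (1,3)@(3, 7): e=[19,-22,21] → ·
    (0,4)@(1, 9): e=[1,14,3] → #
    (1,4)@(3, 9): e=[17,-14,15] → ·
    (0,5)@(1, 11): e=[-1,22,-3] → ·
    (1,6)@(3, 13): e=[13,2,3] → #
    (2,6)@(5, 13): e=[29,-26,15] → ·
    (1,7)@(3, 15): e=[11,10,-3] → ·
  covered (3 px):
    · · · · · · · ·
    · · · · · · · ·
    · · · · · · · ·
    # · · · · · · ·
    # · · · · · · ·
    · · · · · · · ·
    · # · · · · · ·
    · · · · · · · ·

Result: [14,3,1]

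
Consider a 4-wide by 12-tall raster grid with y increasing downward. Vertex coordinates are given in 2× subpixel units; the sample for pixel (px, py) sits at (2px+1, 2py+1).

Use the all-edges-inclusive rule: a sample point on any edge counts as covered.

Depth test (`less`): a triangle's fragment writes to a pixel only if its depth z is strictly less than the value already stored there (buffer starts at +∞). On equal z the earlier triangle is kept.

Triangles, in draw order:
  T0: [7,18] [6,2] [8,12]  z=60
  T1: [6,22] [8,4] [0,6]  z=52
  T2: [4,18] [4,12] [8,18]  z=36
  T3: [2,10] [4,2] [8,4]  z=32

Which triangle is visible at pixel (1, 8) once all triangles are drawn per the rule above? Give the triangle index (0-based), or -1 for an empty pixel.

T0:
  2·area = 22
  edge (7, 18)→(6, 2): d=(-1,-16) inclusive
  edge (6, 2)→(8, 12): d=(2,10) inclusive
  edge (8, 12)→(7, 18): d=(-1,6) inclusive
    (3,3)@(7, 7): e=[11,0,11] → #  [on edge]
    (3,4)@(7, 9): e=[9,4,9] → #
    (3,5)@(7, 11): e=[7,8,7] → #
    (3,6)@(7, 13): e=[5,12,5] → #
    (3,7)@(7, 15): e=[3,16,3] → #
    (3,8)@(7, 17): e=[1,20,1] → #
    (3,9)@(7, 19): e=[-1,24,-1] → ·
  covered (6 px):
    · · · ·
    · · · ·
    · · · ·
    · · · #
    · · · #
    · · · #
    · · · #
    · · · #
    · · · #
    · · · ·
    · · · ·
    · · · ·
T1:
  2·area = 140  (B↔C swapped to make it positive)
  edge (6, 22)→(0, 6): d=(-6,-16) inclusive
  edge (0, 6)→(8, 4): d=(8,-2) inclusive
  edge (8, 4)→(6, 22): d=(-2,18) inclusive
    (2,2)@(5, 5): e=[86,2,52] → #
    (3,2)@(7, 5): e=[118,6,16] → #
    (0,3)@(1, 7): e=[10,10,120] → #
    (1,3)@(3, 7): e=[42,14,84] → #
    (0,4)@(1, 9): e=[-2,26,116] → ·
    (1,4)@(3, 9): e=[30,30,80] → #
    (1,5)@(3, 11): e=[18,46,76] → #
    (1,6)@(3, 13): e=[6,62,72] → #
    (3,6)@(7, 13): e=[70,70,0] → #  [on edge]
    (1,7)@(3, 15): e=[-6,78,68] → ·
    (2,7)@(5, 15): e=[26,82,32] → #
    (3,7)@(7, 15): e=[58,86,-4] → ·
  covered (18 px):
    · · · ·
    · · · ·
    · · # #
    # # # #
    · # # #
    · # # #
    · # # #
    · · # ·
    · · # ·
    · · # ·
    · · · ·
    · · · ·
T2:
  2·area = 24
  edge (4, 18)→(4, 12): d=(0,-6) inclusive
  edge (4, 12)→(8, 18): d=(4,6) inclusive
  edge (8, 18)→(4, 18): d=(-4,0) inclusive
    (2,7)@(5, 15): e=[6,6,12] → #
    (3,7)@(7, 15): e=[18,-6,12] → ·
    (2,8)@(5, 17): e=[6,14,4] → #
    (3,8)@(7, 17): e=[18,2,4] → #
    (2,9)@(5, 19): e=[6,22,-4] → ·
    (3,9)@(7, 19): e=[18,10,-4] → ·
  covered (3 px):
    · · · ·
    · · · ·
    · · · ·
    · · · ·
    · · · ·
    · · · ·
    · · · ·
    · · # ·
    · · # #
    · · · ·
    · · · ·
    · · · ·
T3:
  2·area = 36
  edge (2, 10)→(4, 2): d=(2,-8) inclusive
  edge (4, 2)→(8, 4): d=(4,2) inclusive
  edge (8, 4)→(2, 10): d=(-6,6) inclusive
    (2,1)@(5, 3): e=[10,2,24] → #
    (3,1)@(7, 3): e=[26,-2,12] → ·
    (2,2)@(5, 5): e=[14,10,12] → #
    (3,2)@(7, 5): e=[30,6,0] → #  [on edge]
    (1,3)@(3, 7): e=[2,22,12] → #
    (2,3)@(5, 7): e=[18,18,0] → #  [on edge]
    (3,3)@(7, 7): e=[34,14,-12] → ·
    (1,4)@(3, 9): e=[6,30,0] → #  [on edge]
    (2,4)@(5, 9): e=[22,26,-12] → ·
    (0,5)@(1, 11): e=[-6,42,0] → ·  [on edge]
    (1,5)@(3, 11): e=[10,38,-12] → ·
  covered (6 px):
    · · · ·
    · · # ·
    · · # #
    · # # ·
    · # · ·
    · · · ·
    · · · ·
    · · · ·
    · · · ·
    · · · ·
    · · · ·
    · · · ·

Z-buffer (winner per pixel, '.' = empty):
  . . . .
  . . 3 .
  . . 3 3
  1 3 3 1
  . 3 1 1
  . 1 1 1
  . 1 1 1
  . . 2 0
  . . 2 2
  . . 1 .
  . . . .
  . . . .

Result: -1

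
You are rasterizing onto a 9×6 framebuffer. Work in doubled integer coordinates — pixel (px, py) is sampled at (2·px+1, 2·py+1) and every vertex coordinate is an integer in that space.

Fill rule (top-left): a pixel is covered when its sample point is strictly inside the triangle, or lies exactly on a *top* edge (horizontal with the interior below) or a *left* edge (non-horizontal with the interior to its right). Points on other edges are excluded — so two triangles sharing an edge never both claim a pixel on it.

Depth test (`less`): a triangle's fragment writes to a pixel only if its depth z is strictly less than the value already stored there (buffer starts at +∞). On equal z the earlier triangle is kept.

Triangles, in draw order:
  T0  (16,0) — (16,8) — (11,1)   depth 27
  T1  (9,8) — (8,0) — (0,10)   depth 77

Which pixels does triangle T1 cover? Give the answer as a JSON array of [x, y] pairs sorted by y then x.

T0:
  2·area = 40
  edge (16, 0)→(16, 8): d=(0,8) right/bottom  bias=-1
  edge (16, 8)→(11, 1): d=(-5,-7) top-left  bias=+0
  edge (11, 1)→(16, 0): d=(5,-1) top-left  bias=+0
    (5,0)@(11, 1): e=[40,0,0] → X  [on edge]
    (6,0)@(13, 1): e=[24,14,2] → X
    (7,0)@(15, 1): e=[8,28,4] → X
    (8,0)@(17, 1): e=[-8,42,6] → .
    (0,1)@(1, 3): e=[120,-80,0] → .  [on edge]
    (5,1)@(11, 3): e=[40,-10,10] → .
    (6,1)@(13, 3): e=[24,4,12] → X
    (8,1)@(17, 3): e=[-8,32,16] → .
    (6,2)@(13, 5): e=[24,-6,22] → .
    (7,2)@(15, 5): e=[8,8,24] → X
    (8,2)@(17, 5): e=[-8,22,26] → .
    (7,3)@(15, 7): e=[8,-2,34] → .
  covered (6 px):
    . . . . . X X X .
    . . . . . . X X .
    . . . . . . . X .
    . . . . . . . . .
    . . . . . . . . .
    . . . . . . . . .
T1:
  2·area = 74  (B↔C swapped to make it positive)
  edge (9, 8)→(0, 10): d=(-9,2) right/bottom  bias=-1
  edge (0, 10)→(8, 0): d=(8,-10) top-left  bias=+0
  edge (8, 0)→(9, 8): d=(1,8) right/bottom  bias=-1
    (3,1)@(7, 3): e=[49,14,11] → X
    (4,1)@(9, 3): e=[45,34,-5] → .
    (2,2)@(5, 5): e=[35,10,29] → X
    (4,2)@(9, 5): e=[27,50,-3] → .
    (1,3)@(3, 7): e=[21,6,47] → X
    (4,3)@(9, 7): e=[9,66,-1] → .
    (0,4)@(1, 9): e=[7,2,65] → X
    (2,4)@(5, 9): e=[-1,42,33] → .
    (3,4)@(7, 9): e=[-5,62,17] → .
    (0,5)@(1, 11): e=[-11,18,67] → .
    (1,5)@(3, 11): e=[-15,38,51] → .
  covered (8 px):
    . . . . . . . . .
    . . . X . . . . .
    . . X X . . . . .
    . X X X . . . . .
    X X . . . . . . .
    . . . . . . . . .

Final: [[3,1],[2,2],[3,2],[1,3],[2,3],[3,3],[0,4],[1,4]]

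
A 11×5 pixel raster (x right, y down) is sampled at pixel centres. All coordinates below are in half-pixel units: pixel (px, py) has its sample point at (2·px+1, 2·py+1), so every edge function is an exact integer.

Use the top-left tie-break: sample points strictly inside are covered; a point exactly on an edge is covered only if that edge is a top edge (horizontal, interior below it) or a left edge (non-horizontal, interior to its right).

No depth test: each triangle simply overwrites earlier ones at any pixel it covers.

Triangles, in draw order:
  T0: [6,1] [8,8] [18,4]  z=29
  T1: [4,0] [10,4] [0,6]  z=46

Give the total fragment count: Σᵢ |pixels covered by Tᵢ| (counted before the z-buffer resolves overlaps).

T0:
  2·area = 78  (B↔C swapped to make it positive)
  edge (6, 1)→(18, 4): d=(12,3) right/bottom  bias=-1
  edge (18, 4)→(8, 8): d=(-10,4) right/bottom  bias=-1
  edge (8, 8)→(6, 1): d=(-2,-7) top-left  bias=+0
    (3,1)@(7, 3): e=[21,54,3] → █
    (4,1)@(9, 3): e=[15,46,17] → █
    (5,1)@(11, 3): e=[9,38,31] → █
    (6,1)@(13, 3): e=[3,30,45] → █
    (7,1)@(15, 3): e=[-3,22,59] → ·
    (3,2)@(7, 5): e=[45,34,-1] → ·
    (4,2)@(9, 5): e=[39,26,13] → █
    (7,2)@(15, 5): e=[21,2,55] → █
    (8,2)@(17, 5): e=[15,-6,69] → ·
    (4,3)@(9, 7): e=[63,6,9] → █
    (5,3)@(11, 7): e=[57,-2,23] → ·
    (6,3)@(13, 7): e=[51,-10,37] → ·
  covered (9 px):
    · · · · · · · · · · ·
    · · · █ █ █ █ · · · ·
    · · · · █ █ █ █ · · ·
    · · · · █ · · · · · ·
    · · · · · · · · · · ·
T1:
  2·area = 52
  edge (4, 0)→(10, 4): d=(6,4) right/bottom  bias=-1
  edge (10, 4)→(0, 6): d=(-10,2) right/bottom  bias=-1
  edge (0, 6)→(4, 0): d=(4,-6) top-left  bias=+0
    (2,0)@(5, 1): e=[2,40,10] → █
    (3,0)@(7, 1): e=[-6,36,22] → ·
    (1,1)@(3, 3): e=[22,24,6] → █
    (3,1)@(7, 3): e=[6,16,30] → █
    (4,1)@(9, 3): e=[-2,12,42] → ·
    (7,1)@(15, 3): e=[-26,0,78] → ·  [on edge]
    (0,2)@(1, 5): e=[42,8,2] → █
    (2,2)@(5, 5): e=[26,0,26] → ·  [on edge]
    (3,2)@(7, 5): e=[18,-4,38] → ·
    (0,3)@(1, 7): e=[54,-12,10] → ·
    (1,3)@(3, 7): e=[46,-16,22] → ·
  covered (6 px):
    · · █ · · · · · · · ·
    · █ █ █ · · · · · · ·
    █ █ · · · · · · · · ·
    · · · · · · · · · · ·
    · · · · · · · · · · ·

Result: 15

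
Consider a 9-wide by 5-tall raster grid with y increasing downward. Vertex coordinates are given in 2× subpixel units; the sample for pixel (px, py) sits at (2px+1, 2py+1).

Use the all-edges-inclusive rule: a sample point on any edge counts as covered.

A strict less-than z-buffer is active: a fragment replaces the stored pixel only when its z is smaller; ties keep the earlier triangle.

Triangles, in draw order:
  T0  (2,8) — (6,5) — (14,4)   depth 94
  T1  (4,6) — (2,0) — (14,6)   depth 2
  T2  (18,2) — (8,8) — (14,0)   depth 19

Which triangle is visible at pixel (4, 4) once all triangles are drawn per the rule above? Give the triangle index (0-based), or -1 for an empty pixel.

T0:
  2·area = 20
  edge (2, 8)→(6, 5): d=(4,-3) inclusive
  edge (6, 5)→(14, 4): d=(8,-1) inclusive
  edge (14, 4)→(2, 8): d=(-12,4) inclusive
    (8,1)@(17, 3): e=[25,-5,0] → ·  [on edge]
    (3,2)@(7, 5): e=[3,1,16] → #
    (4,2)@(9, 5): e=[9,3,8] → #
    (5,2)@(11, 5): e=[15,5,0] → #  [on edge]
    (6,2)@(13, 5): e=[21,7,-8] → ·
    (2,3)@(5, 7): e=[5,15,0] → #  [on edge]
    (3,3)@(7, 7): e=[11,17,-8] → ·
    (4,3)@(9, 7): e=[17,19,-16] → ·
    (5,3)@(11, 7): e=[23,21,-24] → ·
    (2,4)@(5, 9): e=[13,31,-24] → ·
  covered (4 px):
    · · · · · · · · ·
    · · · · · · · · ·
    · · · # # # · · ·
    · · # · · · · · ·
    · · · · · · · · ·
T1:
  2·area = 60
  edge (4, 6)→(2, 0): d=(-2,-6) inclusive
  edge (2, 0)→(14, 6): d=(12,6) inclusive
  edge (14, 6)→(4, 6): d=(-10,0) inclusive
    (1,0)@(3, 1): e=[4,6,50] → #
    (2,0)@(5, 1): e=[16,-6,50] → ·
    (1,1)@(3, 3): e=[0,30,30] → #  [on edge]
    (2,1)@(5, 3): e=[12,18,30] → #
    (3,1)@(7, 3): e=[24,6,30] → #
    (4,1)@(9, 3): e=[36,-6,30] → ·
    (1,2)@(3, 5): e=[-4,54,10] → ·
    (2,2)@(5, 5): e=[8,42,10] → #
    (4,2)@(9, 5): e=[32,18,10] → #
    (5,2)@(11, 5): e=[44,6,10] → #
    (6,2)@(13, 5): e=[56,-6,10] → ·
    (2,3)@(5, 7): e=[4,66,-10] → ·
    (2,4)@(5, 9): e=[0,90,-30] → ·  [on edge]
  covered (8 px):
    · # · · · · · · ·
    · # # # · · · · ·
    · · # # # # · · ·
    · · · · · · · · ·
    · · · · · · · · ·
T2:
  2·area = 44
  edge (18, 2)→(8, 8): d=(-10,6) inclusive
  edge (8, 8)→(14, 0): d=(6,-8) inclusive
  edge (14, 0)→(18, 2): d=(4,2) inclusive
    (7,0)@(15, 1): e=[28,14,2] → #
    (8,0)@(17, 1): e=[16,30,-2] → ·
    (6,1)@(13, 3): e=[20,10,14] → #
    (8,1)@(17, 3): e=[-4,42,6] → ·
    (5,2)@(11, 5): e=[12,6,26] → #
    (6,2)@(13, 5): e=[0,22,22] → #  [on edge]
    (7,2)@(15, 5): e=[-12,38,18] → ·
    (4,3)@(9, 7): e=[4,2,38] → #
    (5,3)@(11, 7): e=[-8,18,34] → ·
    (6,3)@(13, 7): e=[-20,34,30] → ·
    (4,4)@(9, 9): e=[-16,14,46] → ·
  covered (6 px):
    · · · · · · · # ·
    · · · · · · # # ·
    · · · · · # # · ·
    · · · · # · · · ·
    · · · · · · · · ·

Z-buffer (winner per pixel, '.' = empty):
  . 1 . . . . . 2 .
  . 1 1 1 . . 2 2 .
  . . 1 1 1 1 2 . .
  . . 0 . 2 . . . .
  . . . . . . . . .

Answer: -1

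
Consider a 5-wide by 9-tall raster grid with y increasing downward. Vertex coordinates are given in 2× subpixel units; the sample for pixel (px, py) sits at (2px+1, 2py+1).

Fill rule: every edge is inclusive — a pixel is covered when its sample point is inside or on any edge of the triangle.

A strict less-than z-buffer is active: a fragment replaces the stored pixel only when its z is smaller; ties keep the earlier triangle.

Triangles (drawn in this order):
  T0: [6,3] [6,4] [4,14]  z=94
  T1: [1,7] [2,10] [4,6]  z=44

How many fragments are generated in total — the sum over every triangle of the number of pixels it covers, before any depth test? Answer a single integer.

T0:
  2·area = 2
  edge (6, 3)→(6, 4): d=(0,1) inclusive
  edge (6, 4)→(4, 14): d=(-2,10) inclusive
  edge (4, 14)→(6, 3): d=(2,-11) inclusive
    (2,4)@(5, 9): e=[1,0,1] → #  [on edge]
    (3,4)@(7, 9): e=[-1,-20,23] → ·
    (2,5)@(5, 11): e=[1,-4,5] → ·
  covered (1 px):
    · · · · ·
    · · · · ·
    · · · · ·
    · · · · ·
    · · # · ·
    · · · · ·
    · · · · ·
    · · · · ·
    · · · · ·
T1:
  2·area = 10  (B↔C swapped to make it positive)
  edge (1, 7)→(4, 6): d=(3,-1) inclusive
  edge (4, 6)→(2, 10): d=(-2,4) inclusive
  edge (2, 10)→(1, 7): d=(-1,-3) inclusive
    (3,2)@(7, 5): e=[0,-10,20] → ·  [on edge]
    (0,3)@(1, 7): e=[0,10,0] → #  [on edge]
    (1,3)@(3, 7): e=[2,2,6] → #
    (2,3)@(5, 7): e=[4,-6,12] → ·
    (0,4)@(1, 9): e=[6,6,-2] → ·
    (1,4)@(3, 9): e=[8,-2,4] → ·
    (1,6)@(3, 13): e=[20,-10,0] → ·  [on edge]
  covered (2 px):
    · · · · ·
    · · · · ·
    · · · · ·
    # # · · ·
    · · · · ·
    · · · · ·
    · · · · ·
    · · · · ·
    · · · · ·

Result: 3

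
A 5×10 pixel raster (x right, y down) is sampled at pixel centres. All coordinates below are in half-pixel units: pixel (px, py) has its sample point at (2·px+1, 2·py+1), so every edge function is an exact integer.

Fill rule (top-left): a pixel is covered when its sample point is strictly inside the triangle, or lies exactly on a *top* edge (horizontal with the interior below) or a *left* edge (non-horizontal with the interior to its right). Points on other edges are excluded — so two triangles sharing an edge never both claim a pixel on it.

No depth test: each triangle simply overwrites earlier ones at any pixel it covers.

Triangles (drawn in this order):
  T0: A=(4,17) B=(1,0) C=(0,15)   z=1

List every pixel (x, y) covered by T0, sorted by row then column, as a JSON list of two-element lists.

T0:
  2·area = 62  (B↔C swapped to make it positive)
  edge (4, 17)→(0, 15): d=(-4,-2) top-left  bias=+0
  edge (0, 15)→(1, 0): d=(1,-15) top-left  bias=+0
  edge (1, 0)→(4, 17): d=(3,17) right/bottom  bias=-1
    (0,0)@(1, 1): e=[58,1,3] → #
    (1,0)@(3, 1): e=[62,31,-31] → ·
    (0,1)@(1, 3): e=[50,3,9] → #
    (1,1)@(3, 3): e=[54,33,-25] → ·
    (0,2)@(1, 5): e=[42,5,15] → #
    (1,2)@(3, 5): e=[46,35,-19] → ·
    (0,3)@(1, 7): e=[34,7,21] → #
    (1,3)@(3, 7): e=[38,37,-13] → ·
    (0,4)@(1, 9): e=[26,9,27] → #
    (1,4)@(3, 9): e=[30,39,-7] → ·
    (0,5)@(1, 11): e=[18,11,33] → #
    (1,5)@(3, 11): e=[22,41,-1] → ·
  covered (10 px):
    # · · · ·
    # · · · ·
    # · · · ·
    # · · · ·
    # · · · ·
    # · · · ·
    # # · · ·
    # # · · ·
    · · · · ·
    · · · · ·

Answer: [[0,0],[0,1],[0,2],[0,3],[0,4],[0,5],[0,6],[1,6],[0,7],[1,7]]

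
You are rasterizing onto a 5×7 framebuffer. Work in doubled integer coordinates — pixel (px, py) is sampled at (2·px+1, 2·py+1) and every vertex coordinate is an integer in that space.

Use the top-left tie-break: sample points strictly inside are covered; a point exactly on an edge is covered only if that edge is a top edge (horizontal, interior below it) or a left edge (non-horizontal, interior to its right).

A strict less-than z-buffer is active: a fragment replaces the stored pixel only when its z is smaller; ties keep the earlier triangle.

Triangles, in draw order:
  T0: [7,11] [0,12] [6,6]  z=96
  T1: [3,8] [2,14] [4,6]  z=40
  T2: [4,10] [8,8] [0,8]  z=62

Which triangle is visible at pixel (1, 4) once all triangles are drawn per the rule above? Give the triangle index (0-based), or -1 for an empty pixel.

T0:
  2·area = 36
  edge (7, 11)→(0, 12): d=(-7,1) right/bottom  bias=-1
  edge (0, 12)→(6, 6): d=(6,-6) top-left  bias=+0
  edge (6, 6)→(7, 11): d=(1,5) right/bottom  bias=-1
    (2,0)@(5, 1): e=[72,-36,0] → ·  [on edge]
    (4,1)@(9, 3): e=[54,0,-18] → ·  [on edge]
    (3,2)@(7, 5): e=[42,0,-6] → ·  [on edge]
    (2,3)@(5, 7): e=[30,0,6] → █  [on edge]
    (3,3)@(7, 7): e=[28,12,-4] → ·
    (1,4)@(3, 9): e=[18,0,18] → █  [on edge]
    (3,4)@(7, 9): e=[14,24,-2] → ·
    (0,5)@(1, 11): e=[6,0,30] → █  [on edge]
    (3,5)@(7, 11): e=[0,36,0] → ·  [on edge]
    (0,6)@(1, 13): e=[-8,12,32] → ·
    (1,6)@(3, 13): e=[-10,24,22] → ·
    (2,6)@(5, 13): e=[-12,36,12] → ·
  covered (6 px):
    · · · · ·
    · · · · ·
    · · · · ·
    · · █ · ·
    · █ █ · ·
    █ █ █ · ·
    · · · · ·
T1:
  2·area = 4  (B↔C swapped to make it positive)
  edge (3, 8)→(4, 6): d=(1,-2) top-left  bias=+0
  edge (4, 6)→(2, 14): d=(-2,8) right/bottom  bias=-1
  edge (2, 14)→(3, 8): d=(1,-6) top-left  bias=+0
    (1,4)@(3, 9): e=[1,2,1] → █
    (2,4)@(5, 9): e=[5,-14,13] → ·
    (1,5)@(3, 11): e=[3,-2,3] → ·
  covered (1 px):
    · · · · ·
    · · · · ·
    · · · · ·
    · · · · ·
    · █ · · ·
    · · · · ·
    · · · · ·
T2:
  2·area = 16  (B↔C swapped to make it positive)
  edge (4, 10)→(0, 8): d=(-4,-2) top-left  bias=+0
  edge (0, 8)→(8, 8): d=(8,0) top-left  bias=+0
  edge (8, 8)→(4, 10): d=(-4,2) right/bottom  bias=-1
    (1,4)@(3, 9): e=[2,8,6] → █
    (2,4)@(5, 9): e=[6,8,2] → █
    (3,4)@(7, 9): e=[10,8,-2] → ·
    (1,5)@(3, 11): e=[-6,24,-2] → ·
    (2,5)@(5, 11): e=[-2,24,-6] → ·
  covered (2 px):
    · · · · ·
    · · · · ·
    · · · · ·
    · · · · ·
    · █ █ · ·
    · · · · ·
    · · · · ·

Z-buffer (winner per pixel, '.' = empty):
  . . . . .
  . . . . .
  . . . . .
  . . 0 . .
  . 1 2 . .
  0 0 0 . .
  . . . . .

Final: 1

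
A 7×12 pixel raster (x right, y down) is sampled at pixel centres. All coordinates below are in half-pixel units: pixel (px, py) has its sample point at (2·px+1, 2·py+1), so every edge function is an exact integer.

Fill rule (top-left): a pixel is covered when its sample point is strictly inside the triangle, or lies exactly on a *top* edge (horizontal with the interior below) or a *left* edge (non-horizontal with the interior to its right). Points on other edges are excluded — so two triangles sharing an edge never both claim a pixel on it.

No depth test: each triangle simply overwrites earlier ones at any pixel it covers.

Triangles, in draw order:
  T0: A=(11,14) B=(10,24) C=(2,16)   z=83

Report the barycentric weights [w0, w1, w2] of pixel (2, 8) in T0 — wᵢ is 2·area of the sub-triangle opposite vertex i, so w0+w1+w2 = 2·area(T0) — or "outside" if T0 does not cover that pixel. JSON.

T0:
  2·area = 88
  edge (11, 14)→(10, 24): d=(-1,10) right/bottom  bias=-1
  edge (10, 24)→(2, 16): d=(-8,-8) top-left  bias=+0
  edge (2, 16)→(11, 14): d=(9,-2) top-left  bias=+0
    (0,7)@(1, 15): e=[99,0,-11] → ·  [on edge]
    (3,7)@(7, 15): e=[39,48,1] → █
    (4,7)@(9, 15): e=[19,64,5] → █
    (5,7)@(11, 15): e=[-1,80,9] → ·
    (1,8)@(3, 17): e=[77,0,11] → █  [on edge]
    (2,8)@(5, 17): e=[57,16,15] → █
    (5,8)@(11, 17): e=[-3,64,27] → ·
    (1,9)@(3, 19): e=[75,-16,29] → ·
    (2,9)@(5, 19): e=[55,0,33] → █  [on edge]
    (5,9)@(11, 19): e=[-5,48,45] → ·
    (2,10)@(5, 21): e=[53,-16,51] → ·
    (3,10)@(7, 21): e=[33,0,55] → █  [on edge]
    (4,11)@(9, 23): e=[11,0,77] → █  [on edge]
  covered (12 px):
    · · · · · · ·
    · · · · · · ·
    · · · · · · ·
    · · · · · · ·
    · · · · · · ·
    · · · · · · ·
    · · · · · · ·
    · · · █ █ · ·
    · █ █ █ █ · ·
    · · █ █ █ · ·
    · · · █ █ · ·
    · · · · █ · ·

Result: [16,15,57]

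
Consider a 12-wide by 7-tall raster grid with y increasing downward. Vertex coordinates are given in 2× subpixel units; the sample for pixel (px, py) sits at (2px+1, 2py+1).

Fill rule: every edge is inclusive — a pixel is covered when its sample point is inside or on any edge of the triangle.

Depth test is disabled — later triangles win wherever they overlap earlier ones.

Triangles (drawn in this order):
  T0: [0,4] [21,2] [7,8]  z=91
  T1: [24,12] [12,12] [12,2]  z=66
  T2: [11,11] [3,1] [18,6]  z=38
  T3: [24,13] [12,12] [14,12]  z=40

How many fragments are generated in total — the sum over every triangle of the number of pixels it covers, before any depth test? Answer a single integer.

T0:
  2·area = 98
  edge (0, 4)→(21, 2): d=(21,-2) inclusive
  edge (21, 2)→(7, 8): d=(-14,6) inclusive
  edge (7, 8)→(0, 4): d=(-7,-4) inclusive
    (5,1)@(11, 3): e=[1,46,51] → █
    (6,1)@(13, 3): e=[5,34,59] → █
    (7,1)@(15, 3): e=[9,22,67] → █
    (8,1)@(17, 3): e=[13,10,75] → █
    (9,1)@(19, 3): e=[17,-2,83] → ·
    (1,2)@(3, 5): e=[27,66,5] → █
    (2,2)@(5, 5): e=[31,54,13] → █
    (3,2)@(7, 5): e=[35,42,21] → █
    (4,2)@(9, 5): e=[39,30,29] → █
    (7,2)@(15, 5): e=[51,-6,53] → ·
    (8,2)@(17, 5): e=[55,-18,61] → ·
    (1,3)@(3, 7): e=[69,38,-9] → ·
  covered (12 px):
    · · · · · · · · · · · ·
    · · · · · █ █ █ █ · · ·
    · █ █ █ █ █ █ · · · · ·
    · · · █ █ · · · · · · ·
    · · · · · · · · · · · ·
    · · · · · · · · · · · ·
    · · · · · · · · · · · ·
T1:
  2·area = 120
  edge (24, 12)→(12, 12): d=(-12,0) inclusive
  edge (12, 12)→(12, 2): d=(0,-10) inclusive
  edge (12, 2)→(24, 12): d=(12,10) inclusive
    (6,1)@(13, 3): e=[108,10,2] → █
    (7,1)@(15, 3): e=[108,30,-18] → ·
    (6,2)@(13, 5): e=[84,10,26] → █
    (7,2)@(15, 5): e=[84,30,6] → █
    (8,2)@(17, 5): e=[84,50,-14] → ·
    (6,3)@(13, 7): e=[60,10,50] → █
    (8,3)@(17, 7): e=[60,50,10] → █
    (9,3)@(19, 7): e=[60,70,-10] → ·
    (6,4)@(13, 9): e=[36,10,74] → █
    (9,4)@(19, 9): e=[36,70,14] → █
    (10,4)@(21, 9): e=[36,90,-6] → ·
    (6,5)@(13, 11): e=[12,10,98] → █
  covered (15 px):
    · · · · · · · · · · · ·
    · · · · · · █ · · · · ·
    · · · · · · █ █ · · · ·
    · · · · · · █ █ █ · · ·
    · · · · · · █ █ █ █ · ·
    · · · · · · █ █ █ █ █ ·
    · · · · · · · · · · · ·
T2:
  2·area = 110
  edge (11, 11)→(3, 1): d=(-8,-10) inclusive
  edge (3, 1)→(18, 6): d=(15,5) inclusive
  edge (18, 6)→(11, 11): d=(-7,5) inclusive
    (1,0)@(3, 1): e=[0,0,110] → █  [on edge]
    (2,0)@(5, 1): e=[20,-10,100] → ·
    (1,1)@(3, 3): e=[-16,30,96] → ·
    (2,1)@(5, 3): e=[4,20,86] → █
    (3,1)@(7, 3): e=[24,10,76] → █
    (4,1)@(9, 3): e=[44,0,66] → █  [on edge]
    (5,1)@(11, 3): e=[64,-10,56] → ·
    (2,2)@(5, 5): e=[-12,50,72] → ·
    (3,2)@(7, 5): e=[8,40,62] → █
    (5,2)@(11, 5): e=[48,20,42] → █
    (6,2)@(13, 5): e=[68,10,32] → █
    (7,2)@(15, 5): e=[88,0,22] → █  [on edge]
    (10,3)@(21, 7): e=[132,0,-22] → ·  [on edge]
    (5,5)@(11, 11): e=[0,110,0] → █  [on edge]
  covered (16 px):
    · █ · · · · · · · · · ·
    · · █ █ █ · · · · · · ·
    · · · █ █ █ █ █ · · · ·
    · · · · █ █ █ █ · · · ·
    · · · · · █ █ · · · · ·
    · · · · · █ · · · · · ·
    · · · · · · · · · · · ·
T3:
  2·area = 2
  edge (24, 13)→(12, 12): d=(-12,-1) inclusive
  edge (12, 12)→(14, 12): d=(2,0) inclusive
  edge (14, 12)→(24, 13): d=(10,1) inclusive
  covered (0 px):
    · · · · · · · · · · · ·
    · · · · · · · · · · · ·
    · · · · · · · · · · · ·
    · · · · · · · · · · · ·
    · · · · · · · · · · · ·
    · · · · · · · · · · · ·
    · · · · · · · · · · · ·

Final: 43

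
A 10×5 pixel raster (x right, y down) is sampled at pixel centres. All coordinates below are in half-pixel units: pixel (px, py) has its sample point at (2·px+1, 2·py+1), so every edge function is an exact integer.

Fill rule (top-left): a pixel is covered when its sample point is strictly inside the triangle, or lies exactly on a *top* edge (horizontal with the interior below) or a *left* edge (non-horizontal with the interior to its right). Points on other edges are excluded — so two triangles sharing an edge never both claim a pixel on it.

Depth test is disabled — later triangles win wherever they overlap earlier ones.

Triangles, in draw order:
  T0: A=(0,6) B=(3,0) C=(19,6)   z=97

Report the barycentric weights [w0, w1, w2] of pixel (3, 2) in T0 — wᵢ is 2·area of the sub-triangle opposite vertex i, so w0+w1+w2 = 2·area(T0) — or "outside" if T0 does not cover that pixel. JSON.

T0:
  2·area = 114
  edge (0, 6)→(3, 0): d=(3,-6) top-left  bias=+0
  edge (3, 0)→(19, 6): d=(16,6) right/bottom  bias=-1
  edge (19, 6)→(0, 6): d=(-19,0) right/bottom  bias=-1
    (1,0)@(3, 1): e=[3,16,95] → #
    (2,0)@(5, 1): e=[15,4,95] → #
    (3,0)@(7, 1): e=[27,-8,95] → ·
    (1,1)@(3, 3): e=[9,48,57] → #
    (3,1)@(7, 3): e=[33,24,57] → #
    (4,1)@(9, 3): e=[45,12,57] → #
    (5,1)@(11, 3): e=[57,0,57] → ·  [on edge]
    (0,2)@(1, 5): e=[3,92,19] → #
    (5,2)@(11, 5): e=[63,32,19] → #
    (6,2)@(13, 5): e=[75,20,19] → #
    (7,2)@(15, 5): e=[87,8,19] → #
    (8,2)@(17, 5): e=[99,-4,19] → ·
  covered (14 px):
    · # # · · · · · · ·
    · # # # # · · · · ·
    # # # # # # # # · ·
    · · · · · · · · · ·
    · · · · · · · · · ·

Result: [56,19,39]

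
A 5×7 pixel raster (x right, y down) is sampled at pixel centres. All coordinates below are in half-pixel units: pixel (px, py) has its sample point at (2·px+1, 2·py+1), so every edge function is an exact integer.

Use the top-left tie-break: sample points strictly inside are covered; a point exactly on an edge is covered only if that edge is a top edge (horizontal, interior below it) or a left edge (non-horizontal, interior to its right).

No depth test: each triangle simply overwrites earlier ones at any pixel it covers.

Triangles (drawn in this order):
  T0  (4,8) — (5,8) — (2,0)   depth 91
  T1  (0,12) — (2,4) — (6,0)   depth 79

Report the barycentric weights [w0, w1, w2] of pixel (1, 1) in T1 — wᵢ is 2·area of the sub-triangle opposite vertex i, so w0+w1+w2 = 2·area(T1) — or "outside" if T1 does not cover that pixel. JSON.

T0:
  2·area = 8  (B↔C swapped to make it positive)
  edge (4, 8)→(2, 0): d=(-2,-8) top-left  bias=+0
  edge (2, 0)→(5, 8): d=(3,8) right/bottom  bias=-1
  edge (5, 8)→(4, 8): d=(-1,0) right/bottom  bias=-1
    (1,1)@(3, 3): e=[2,1,5] → #
    (2,1)@(5, 3): e=[18,-15,5] → ·
    (1,2)@(3, 5): e=[-2,7,3] → ·
  covered (1 px):
    · · · · ·
    · # · · ·
    · · · · ·
    · · · · ·
    · · · · ·
    · · · · ·
    · · · · ·
T1:
  2·area = 24
  edge (0, 12)→(2, 4): d=(2,-8) top-left  bias=+0
  edge (2, 4)→(6, 0): d=(4,-4) top-left  bias=+0
  edge (6, 0)→(0, 12): d=(-6,12) right/bottom  bias=-1
    (2,0)@(5, 1): e=[18,0,6] → #  [on edge]
    (3,0)@(7, 1): e=[34,8,-18] → ·
    (1,1)@(3, 3): e=[6,0,18] → #  [on edge]
    (2,1)@(5, 3): e=[22,8,-6] → ·
    (0,2)@(1, 5): e=[-6,0,30] → ·  [on edge]
    (1,2)@(3, 5): e=[10,8,6] → #
    (2,2)@(5, 5): e=[26,16,-18] → ·
    (1,3)@(3, 7): e=[14,16,-6] → ·
    (0,4)@(1, 9): e=[2,16,6] → #
    (1,4)@(3, 9): e=[18,24,-18] → ·
    (0,5)@(1, 11): e=[6,24,-6] → ·
  covered (4 px):
    · · # · ·
    · # · · ·
    · # · · ·
    · · · · ·
    # · · · ·
    · · · · ·
    · · · · ·

Result: [0,18,6]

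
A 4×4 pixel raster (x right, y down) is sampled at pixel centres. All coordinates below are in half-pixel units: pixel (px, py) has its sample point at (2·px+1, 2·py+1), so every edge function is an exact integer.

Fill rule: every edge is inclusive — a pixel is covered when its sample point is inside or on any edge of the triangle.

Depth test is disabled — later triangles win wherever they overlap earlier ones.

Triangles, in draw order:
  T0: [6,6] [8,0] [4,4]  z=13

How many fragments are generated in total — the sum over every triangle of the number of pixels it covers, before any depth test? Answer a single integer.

T0:
  2·area = 16  (B↔C swapped to make it positive)
  edge (6, 6)→(4, 4): d=(-2,-2) inclusive
  edge (4, 4)→(8, 0): d=(4,-4) inclusive
  edge (8, 0)→(6, 6): d=(-2,6) inclusive
    (0,0)@(1, 1): e=[0,-24,40] → .  [on edge]
    (3,0)@(7, 1): e=[12,0,4] → X  [on edge]
    (1,1)@(3, 3): e=[0,-8,24] → .  [on edge]
    (2,1)@(5, 3): e=[4,0,12] → X  [on edge]
    (3,1)@(7, 3): e=[8,8,0] → X  [on edge]
    (1,2)@(3, 5): e=[-4,0,20] → .  [on edge]
    (2,2)@(5, 5): e=[0,8,8] → X  [on edge]
    (3,2)@(7, 5): e=[4,16,-4] → .
    (0,3)@(1, 7): e=[-12,0,28] → .  [on edge]
    (2,3)@(5, 7): e=[-4,16,4] → .
    (3,3)@(7, 7): e=[0,24,-8] → .  [on edge]
  covered (4 px):
    . . . X
    . . X X
    . . X .
    . . . .

Answer: 4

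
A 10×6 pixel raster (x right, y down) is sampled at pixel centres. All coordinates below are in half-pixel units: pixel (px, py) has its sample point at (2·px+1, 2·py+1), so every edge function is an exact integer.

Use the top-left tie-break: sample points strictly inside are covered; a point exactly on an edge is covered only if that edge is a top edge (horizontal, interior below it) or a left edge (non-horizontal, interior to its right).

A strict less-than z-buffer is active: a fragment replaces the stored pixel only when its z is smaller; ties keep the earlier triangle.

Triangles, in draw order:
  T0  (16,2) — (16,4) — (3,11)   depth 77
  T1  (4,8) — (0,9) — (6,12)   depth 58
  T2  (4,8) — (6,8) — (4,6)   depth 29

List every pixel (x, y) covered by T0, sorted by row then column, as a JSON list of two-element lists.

T0:
  2·area = 26
  edge (16, 2)→(16, 4): d=(0,2) right/bottom  bias=-1
  edge (16, 4)→(3, 11): d=(-13,7) right/bottom  bias=-1
  edge (3, 11)→(16, 2): d=(13,-9) top-left  bias=+0
    (7,1)@(15, 3): e=[2,20,4] → █
    (8,1)@(17, 3): e=[-2,6,22] → ·
    (6,2)@(13, 5): e=[6,8,12] → █
    (7,2)@(15, 5): e=[2,-6,30] → ·
    (4,3)@(9, 7): e=[14,10,2] → █
    (5,3)@(11, 7): e=[10,-4,20] → ·
    (6,3)@(13, 7): e=[6,-18,38] → ·
    (4,4)@(9, 9): e=[14,-16,28] → ·
    (1,5)@(3, 11): e=[26,0,0] → ·  [on edge]
  covered (3 px):
    · · · · · · · · · ·
    · · · · · · · █ · ·
    · · · · · · █ · · ·
    · · · · █ · · · · ·
    · · · · · · · · · ·
    · · · · · · · · · ·
T1:
  2·area = 18  (B↔C swapped to make it positive)
  edge (4, 8)→(6, 12): d=(2,4) right/bottom  bias=-1
  edge (6, 12)→(0, 9): d=(-6,-3) top-left  bias=+0
  edge (0, 9)→(4, 8): d=(4,-1) top-left  bias=+0
    (0,4)@(1, 9): e=[14,3,1] → █
    (1,4)@(3, 9): e=[6,9,3] → █
    (2,4)@(5, 9): e=[-2,15,5] → ·
    (0,5)@(1, 11): e=[18,-9,9] → ·
    (1,5)@(3, 11): e=[10,-3,11] → ·
    (2,5)@(5, 11): e=[2,3,13] → █
    (3,5)@(7, 11): e=[-6,9,15] → ·
  covered (3 px):
    · · · · · · · · · ·
    · · · · · · · · · ·
    · · · · · · · · · ·
    · · · · · · · · · ·
    █ █ · · · · · · · ·
    · · █ · · · · · · ·
T2:
  2·area = 4  (B↔C swapped to make it positive)
  edge (4, 8)→(4, 6): d=(0,-2) top-left  bias=+0
  edge (4, 6)→(6, 8): d=(2,2) right/bottom  bias=-1
  edge (6, 8)→(4, 8): d=(-2,0) right/bottom  bias=-1
    (0,1)@(1, 3): e=[-6,0,10] → ·  [on edge]
    (1,2)@(3, 5): e=[-2,0,6] → ·  [on edge]
    (2,3)@(5, 7): e=[2,0,2] → ·  [on edge]
    (3,4)@(7, 9): e=[6,0,-2] → ·  [on edge]
    (4,5)@(9, 11): e=[10,0,-6] → ·  [on edge]
  covered (0 px):
    · · · · · · · · · ·
    · · · · · · · · · ·
    · · · · · · · · · ·
    · · · · · · · · · ·
    · · · · · · · · · ·
    · · · · · · · · · ·

Final: [[7,1],[6,2],[4,3]]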